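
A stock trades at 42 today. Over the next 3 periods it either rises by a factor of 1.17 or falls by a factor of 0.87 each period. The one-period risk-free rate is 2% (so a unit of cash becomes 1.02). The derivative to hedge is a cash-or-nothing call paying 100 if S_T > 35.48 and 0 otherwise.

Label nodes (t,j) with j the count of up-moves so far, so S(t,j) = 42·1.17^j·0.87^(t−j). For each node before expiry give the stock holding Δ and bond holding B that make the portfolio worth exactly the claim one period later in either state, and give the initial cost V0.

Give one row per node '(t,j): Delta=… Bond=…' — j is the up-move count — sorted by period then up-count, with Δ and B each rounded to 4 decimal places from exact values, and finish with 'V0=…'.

(0,0): Delta=1.9071 Bond=2.3558
(1,0): Delta=4.4718 Bond=-91.3110
(1,1): Delta=0.0000 Bond=96.1169
(2,0): Delta=10.4855 Bond=-284.3137
(2,1): Delta=0.0000 Bond=98.0392
(2,2): Delta=0.0000 Bond=98.0392
V0=82.4532

The replicating-portfolio and risk-neutral prices coincide; use p* = (1.02−0.87)/(1.17−0.87) = 0.5000 for the latter.
Payoff layer (t=3): V(3,0)=0.0000, V(3,1)=100.0000, V(3,2)=100.0000, V(3,3)=100.0000
(2,0): S=31.7898. Δ = (V_up−V_dn)/(S_up−S_dn) = (100.0000−0.0000)/(37.1941−27.6571) = 10.4855. V = [p*·100.0000 + (1−p*)·0.0000]/1.02 = 49.0196. B = V − Δ·S = -284.3137.
(2,1): S=42.7518. Δ = (V_up−V_dn)/(S_up−S_dn) = (100.0000−100.0000)/(50.0196−37.1941) = 0.0000. V = [p*·100.0000 + (1−p*)·100.0000]/1.02 = 98.0392. B = V − Δ·S = 98.0392.
(2,2): S=57.4938. Δ = (V_up−V_dn)/(S_up−S_dn) = (100.0000−100.0000)/(67.2677−50.0196) = 0.0000. V = [p*·100.0000 + (1−p*)·100.0000]/1.02 = 98.0392. B = V − Δ·S = 98.0392.
(1,0): S=36.5400. Δ = (V_up−V_dn)/(S_up−S_dn) = (98.0392−49.0196)/(42.7518−31.7898) = 4.4718. V = [p*·98.0392 + (1−p*)·49.0196]/1.02 = 72.0877. B = V − Δ·S = -91.3110.
(1,1): S=49.1400. Δ = (V_up−V_dn)/(S_up−S_dn) = (98.0392−98.0392)/(57.4938−42.7518) = 0.0000. V = [p*·98.0392 + (1−p*)·98.0392]/1.02 = 96.1169. B = V − Δ·S = 96.1169.
(0,0): S=42.0000. Δ = (V_up−V_dn)/(S_up−S_dn) = (96.1169−72.0877)/(49.1400−36.5400) = 1.9071. V = [p*·96.1169 + (1−p*)·72.0877]/1.02 = 82.4532. B = V − Δ·S = 2.3558.
Root portfolio cost Δ·42+B reproduces V0=82.4532.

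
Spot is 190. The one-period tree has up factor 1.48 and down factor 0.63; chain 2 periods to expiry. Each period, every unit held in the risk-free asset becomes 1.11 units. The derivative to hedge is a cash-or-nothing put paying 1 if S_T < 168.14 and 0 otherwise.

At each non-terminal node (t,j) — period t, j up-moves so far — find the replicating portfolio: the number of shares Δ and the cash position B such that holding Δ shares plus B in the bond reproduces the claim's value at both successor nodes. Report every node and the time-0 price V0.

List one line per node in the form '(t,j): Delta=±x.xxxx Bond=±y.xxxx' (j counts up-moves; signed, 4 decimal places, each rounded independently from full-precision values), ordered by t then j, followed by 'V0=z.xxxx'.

(0,0): Delta=-0.0024 Bond=0.6151
(1,0): Delta=-0.0098 Bond=1.5686
(1,1): Delta=0.0000 Bond=0.0000
V0=0.1538

Under the risk-neutral measure, an up-move has probability p* = (R−d)/(u−d) = 0.5647 and values discount at R = 1.11.
Payoff layer (t=2): V(2,0)=1.0000, V(2,1)=0.0000, V(2,2)=0.0000
(1,0): S=119.7000. Δ = (V_up−V_dn)/(S_up−S_dn) = (0.0000−1.0000)/(177.1560−75.4110) = -0.0098. V = [p*·0.0000 + (1−p*)·1.0000]/1.11 = 0.3922. B = V − Δ·S = 1.5686.
(1,1): S=281.2000. Δ = (V_up−V_dn)/(S_up−S_dn) = (0.0000−0.0000)/(416.1760−177.1560) = 0.0000. V = [p*·0.0000 + (1−p*)·0.0000]/1.11 = 0.0000. B = V − Δ·S = 0.0000.
(0,0): S=190.0000. Δ = (V_up−V_dn)/(S_up−S_dn) = (0.0000−0.3922)/(281.2000−119.7000) = -0.0024. V = [p*·0.0000 + (1−p*)·0.3922]/1.11 = 0.1538. B = V − Δ·S = 0.6151.
The time-0 hedge costs 0.1538, which is the no-arbitrage price.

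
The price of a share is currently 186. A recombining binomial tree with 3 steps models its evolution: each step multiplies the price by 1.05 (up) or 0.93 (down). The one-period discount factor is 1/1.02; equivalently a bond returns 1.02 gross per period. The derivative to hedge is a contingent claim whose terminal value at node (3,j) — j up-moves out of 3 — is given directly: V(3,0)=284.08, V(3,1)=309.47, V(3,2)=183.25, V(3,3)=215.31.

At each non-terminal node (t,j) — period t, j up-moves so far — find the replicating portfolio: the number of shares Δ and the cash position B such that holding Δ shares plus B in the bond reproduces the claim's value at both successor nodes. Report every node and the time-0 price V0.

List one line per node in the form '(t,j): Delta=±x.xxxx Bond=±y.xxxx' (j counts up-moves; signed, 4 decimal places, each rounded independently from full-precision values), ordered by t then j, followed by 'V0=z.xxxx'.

The replicating-portfolio and risk-neutral prices coincide; use p* = (1.02−0.93)/(1.05−0.93) = 0.7500 for the latter.
Payoff layer (t=3): V(3,0)=284.0800, V(3,1)=309.4700, V(3,2)=183.2500, V(3,3)=215.3100
Node (2,0) S=160.8714: V=(p*·309.4700+(1−p*)·284.0800)/1.02=297.1789; Δ=(309.4700−284.0800)/(168.9150−149.6104)=1.3152; B=V−Δ·S=85.5956
Node (2,1) S=181.6290: V=(p*·183.2500+(1−p*)·309.4700)/1.02=210.5931; Δ=(183.2500−309.4700)/(190.7105−168.9150)=-5.7911; B=V−Δ·S=1262.4265
Node (2,2) S=205.0650: V=(p*·215.3100+(1−p*)·183.2500)/1.02=203.2304; Δ=(215.3100−183.2500)/(215.3183−190.7105)=1.3028; B=V−Δ·S=-63.9363
Node (1,0) S=172.9800: V=(p*·210.5931+(1−p*)·297.1789)/1.02=227.6859; Δ=(210.5931−297.1789)/(181.6290−160.8714)=-4.1713; B=V−Δ·S=949.2341
Node (1,1) S=195.3000: V=(p*·203.2304+(1−p*)·210.5931)/1.02=201.0501; Δ=(203.2304−210.5931)/(205.0650−181.6290)=-0.3142; B=V−Δ·S=262.4063
Node (0,0) S=186.0000: V=(p*·201.0501+(1−p*)·227.6859)/1.02=203.6363; Δ=(201.0501−227.6859)/(195.3000−172.9800)=-1.1934; B=V−Δ·S=425.6012
Root portfolio cost Δ·186+B reproduces V0=203.6363.

(0,0): Delta=-1.1934 Bond=425.6012
(1,0): Delta=-4.1713 Bond=949.2341
(1,1): Delta=-0.3142 Bond=262.4063
(2,0): Delta=1.3152 Bond=85.5956
(2,1): Delta=-5.7911 Bond=1262.4265
(2,2): Delta=1.3028 Bond=-63.9363
V0=203.6363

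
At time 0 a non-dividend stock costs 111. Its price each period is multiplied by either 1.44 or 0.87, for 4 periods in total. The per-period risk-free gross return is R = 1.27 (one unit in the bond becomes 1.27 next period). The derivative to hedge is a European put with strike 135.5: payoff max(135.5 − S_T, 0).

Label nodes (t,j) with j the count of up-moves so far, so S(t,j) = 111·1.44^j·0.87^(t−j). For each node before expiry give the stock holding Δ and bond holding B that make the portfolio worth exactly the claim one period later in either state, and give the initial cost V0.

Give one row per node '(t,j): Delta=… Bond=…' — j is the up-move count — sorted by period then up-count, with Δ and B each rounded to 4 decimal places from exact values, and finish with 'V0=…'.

(0,0): Delta=-0.0522 Bond=6.8820
(1,0): Delta=-0.1843 Bond=21.4982
(1,1): Delta=-0.0183 Bond=3.3180
(2,0): Delta=-0.5533 Bond=58.3000
(2,1): Delta=-0.0896 Bond=14.1288
(2,2): Delta=0.0000 Bond=0.0000
(3,0): Delta=-1.0000 Bond=106.6929
(3,1): Delta=-0.4386 Bond=60.1639
(3,2): Delta=0.0000 Bond=0.0000
(3,3): Delta=0.0000 Bond=0.0000
V0=1.0845

No-arbitrage ⇒ martingale measure with p* = (R−d)/(u−d) = 0.7018.
At expiry t=4: V(4,0)=71.9084, V(4,1)=30.2449, V(4,2)=0.0000, V(4,3)=0.0000, V(4,4)=0.0000
Node (3,0) S=73.0938: V=(p*·30.2449+(1−p*)·71.9084)/1.27=33.5991; Δ=(30.2449−71.9084)/(105.2551−63.5916)=-1.0000; B=V−Δ·S=106.6929
Node (3,1) S=120.9829: V=(p*·0.0000+(1−p*)·30.2449)/1.27=7.1027; Δ=(0.0000−30.2449)/(174.2154−105.2551)=-0.4386; B=V−Δ·S=60.1639
Node (3,2) S=200.2476: V=(p*·0.0000+(1−p*)·0.0000)/1.27=0.0000; Δ=(0.0000−0.0000)/(288.3565−174.2154)=0.0000; B=V−Δ·S=0.0000
Node (3,3) S=331.4442: V=(p*·0.0000+(1−p*)·0.0000)/1.27=0.0000; Δ=(0.0000−0.0000)/(477.2797−288.3565)=0.0000; B=V−Δ·S=0.0000
Node (2,0) S=84.0159: V=(p*·7.1027+(1−p*)·33.5991)/1.27=11.8151; Δ=(7.1027−33.5991)/(120.9829−73.0938)=-0.5533; B=V−Δ·S=58.3000
Node (2,1) S=139.0608: V=(p*·0.0000+(1−p*)·7.1027)/1.27=1.6680; Δ=(0.0000−7.1027)/(200.2476−120.9829)=-0.0896; B=V−Δ·S=14.1288
Node (2,2) S=230.1696: V=(p*·0.0000+(1−p*)·0.0000)/1.27=0.0000; Δ=(0.0000−0.0000)/(331.4442−200.2476)=0.0000; B=V−Δ·S=0.0000
Node (1,0) S=96.5700: V=(p*·1.6680+(1−p*)·11.8151)/1.27=3.6963; Δ=(1.6680−11.8151)/(139.0608−84.0159)=-0.1843; B=V−Δ·S=21.4982
Node (1,1) S=159.8400: V=(p*·0.0000+(1−p*)·1.6680)/1.27=0.3917; Δ=(0.0000−1.6680)/(230.1696−139.0608)=-0.0183; B=V−Δ·S=3.3180
Node (0,0) S=111.0000: V=(p*·0.3917+(1−p*)·3.6963)/1.27=1.0845; Δ=(0.3917−3.6963)/(159.8400−96.5700)=-0.0522; B=V−Δ·S=6.8820
Self-financing check: at every node Δ·S+B equals the discounted successor values.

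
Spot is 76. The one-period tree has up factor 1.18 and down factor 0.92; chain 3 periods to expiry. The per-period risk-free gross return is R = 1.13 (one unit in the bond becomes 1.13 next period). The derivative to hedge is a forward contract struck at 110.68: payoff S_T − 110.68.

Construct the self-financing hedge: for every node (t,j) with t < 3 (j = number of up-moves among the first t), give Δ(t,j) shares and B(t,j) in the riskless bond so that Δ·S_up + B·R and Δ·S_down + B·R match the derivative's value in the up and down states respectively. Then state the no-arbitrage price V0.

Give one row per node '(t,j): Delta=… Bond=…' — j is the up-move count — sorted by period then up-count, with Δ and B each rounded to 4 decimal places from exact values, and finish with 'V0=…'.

Risk-neutral probability p* = (R−d)/(u−d) = (1.13−0.92)/(1.18−0.92) = 0.8077.
Payoff layer (t=3): V(3,0)=-51.4997, V(3,1)=-34.7748, V(3,2)=-13.3234, V(3,3)=14.1904
  t=2,j=0: stock 64.3264 → up 75.9052 (V=-34.7748), down 59.1803 (V=-51.4997). Price -33.6205; hedge Δ=1.0000, bond B=-97.9469.
  t=2,j=1: stock 82.5056 → up 97.3566 (V=-13.3234), down 75.9052 (V=-34.7748). Price -15.4413; hedge Δ=1.0000, bond B=-97.9469.
  t=2,j=2: stock 105.8224 → up 124.8704 (V=14.1904), down 97.3566 (V=-13.3234). Price 7.8755; hedge Δ=1.0000, bond B=-97.9469.
  t=1,j=0: stock 69.9200 → up 82.5056 (V=-15.4413), down 64.3264 (V=-33.6205). Price -16.7587; hedge Δ=1.0000, bond B=-86.6787.
  t=1,j=1: stock 89.6800 → up 105.8224 (V=7.8755), down 82.5056 (V=-15.4413). Price 3.0013; hedge Δ=1.0000, bond B=-86.6787.
  t=0,j=0: stock 76.0000 → up 89.6800 (V=3.0013), down 69.9200 (V=-16.7587). Price -0.7068; hedge Δ=1.0000, bond B=-76.7068.
The time-0 hedge costs -0.7068, which is the no-arbitrage price.

(0,0): Delta=1.0000 Bond=-76.7068
(1,0): Delta=1.0000 Bond=-86.6787
(1,1): Delta=1.0000 Bond=-86.6787
(2,0): Delta=1.0000 Bond=-97.9469
(2,1): Delta=1.0000 Bond=-97.9469
(2,2): Delta=1.0000 Bond=-97.9469
V0=-0.7068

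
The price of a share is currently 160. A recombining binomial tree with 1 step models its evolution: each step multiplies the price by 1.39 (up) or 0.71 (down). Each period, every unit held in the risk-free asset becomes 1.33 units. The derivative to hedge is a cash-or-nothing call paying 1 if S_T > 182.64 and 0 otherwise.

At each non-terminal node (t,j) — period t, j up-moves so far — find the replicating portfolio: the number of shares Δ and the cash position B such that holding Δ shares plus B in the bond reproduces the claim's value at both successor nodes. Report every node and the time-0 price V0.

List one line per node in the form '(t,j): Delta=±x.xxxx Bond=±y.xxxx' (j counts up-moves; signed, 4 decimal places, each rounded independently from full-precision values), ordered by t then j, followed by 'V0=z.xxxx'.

(0,0): Delta=0.0092 Bond=-0.7851
V0=0.6855

The replicating-portfolio and risk-neutral prices coincide; use p* = (1.33−0.71)/(1.39−0.71) = 0.9118 for the latter.
Payoff layer (t=1): V(1,0)=0.0000, V(1,1)=1.0000
Node (0,0) S=160.0000: V=(p*·1.0000+(1−p*)·0.0000)/1.33=0.6855; Δ=(1.0000−0.0000)/(222.4000−113.6000)=0.0092; B=V−Δ·S=-0.7851
Root portfolio cost Δ·160+B reproduces V0=0.6855.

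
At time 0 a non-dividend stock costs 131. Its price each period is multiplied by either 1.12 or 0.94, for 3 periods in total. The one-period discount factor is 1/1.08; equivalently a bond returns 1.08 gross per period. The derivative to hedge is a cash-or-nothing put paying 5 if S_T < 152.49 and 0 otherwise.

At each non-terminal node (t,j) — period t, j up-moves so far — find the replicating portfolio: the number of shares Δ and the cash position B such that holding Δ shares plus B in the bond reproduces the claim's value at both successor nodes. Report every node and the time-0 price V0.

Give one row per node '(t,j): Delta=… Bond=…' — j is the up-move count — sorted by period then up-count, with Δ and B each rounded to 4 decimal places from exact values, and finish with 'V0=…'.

Since d<R<u, set p* = (R−d)/(u−d) = 0.7778; price each node as the discounted p*-expectation of its children.
Payoff layer (t=3): V(3,0)=5.0000, V(3,1)=5.0000, V(3,2)=0.0000, V(3,3)=0.0000
Node (2,0) S=115.7516: V=(p*·5.0000+(1−p*)·5.0000)/1.08=4.6296; Δ=(5.0000−5.0000)/(129.6418−108.8065)=0.0000; B=V−Δ·S=4.6296
Node (2,1) S=137.9168: V=(p*·0.0000+(1−p*)·5.0000)/1.08=1.0288; Δ=(0.0000−5.0000)/(154.4668−129.6418)=-0.2014; B=V−Δ·S=28.8066
Node (2,2) S=164.3264: V=(p*·0.0000+(1−p*)·0.0000)/1.08=0.0000; Δ=(0.0000−0.0000)/(184.0456−154.4668)=0.0000; B=V−Δ·S=0.0000
Node (1,0) S=123.1400: V=(p*·1.0288+(1−p*)·4.6296)/1.08=1.6935; Δ=(1.0288−4.6296)/(137.9168−115.7516)=-0.1625; B=V−Δ·S=21.6981
Node (1,1) S=146.7200: V=(p*·0.0000+(1−p*)·1.0288)/1.08=0.2117; Δ=(0.0000−1.0288)/(164.3264−137.9168)=-0.0390; B=V−Δ·S=5.9273
Node (0,0) S=131.0000: V=(p*·0.2117+(1−p*)·1.6935)/1.08=0.5009; Δ=(0.2117−1.6935)/(146.7200−123.1400)=-0.0628; B=V−Δ·S=8.7332
Root portfolio cost Δ·131+B reproduces V0=0.5009.

(0,0): Delta=-0.0628 Bond=8.7332
(1,0): Delta=-0.1625 Bond=21.6981
(1,1): Delta=-0.0390 Bond=5.9273
(2,0): Delta=0.0000 Bond=4.6296
(2,1): Delta=-0.2014 Bond=28.8066
(2,2): Delta=0.0000 Bond=0.0000
V0=0.5009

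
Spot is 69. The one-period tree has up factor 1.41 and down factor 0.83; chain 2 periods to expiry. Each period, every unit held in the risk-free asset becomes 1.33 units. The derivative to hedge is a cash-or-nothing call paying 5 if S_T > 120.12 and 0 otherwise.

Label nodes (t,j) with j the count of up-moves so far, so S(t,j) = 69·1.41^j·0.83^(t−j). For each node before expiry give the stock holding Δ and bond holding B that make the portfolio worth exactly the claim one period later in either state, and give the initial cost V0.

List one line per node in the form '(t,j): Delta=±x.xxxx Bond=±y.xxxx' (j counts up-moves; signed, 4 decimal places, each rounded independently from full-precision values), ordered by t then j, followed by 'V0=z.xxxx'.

Since d<R<u, set p* = (R−d)/(u−d) = 0.8621; price each node as the discounted p*-expectation of its children.
Terminal payoffs: V(2,0)=0.0000, V(2,1)=0.0000, V(2,2)=5.0000
Node (1,0) S=57.2700: V=(p*·0.0000+(1−p*)·0.0000)/1.33=0.0000; Δ=(0.0000−0.0000)/(80.7507−47.5341)=0.0000; B=V−Δ·S=0.0000
Node (1,1) S=97.2900: V=(p*·5.0000+(1−p*)·0.0000)/1.33=3.2409; Δ=(5.0000−0.0000)/(137.1789−80.7507)=0.0886; B=V−Δ·S=-5.3798
Node (0,0) S=69.0000: V=(p*·3.2409+(1−p*)·0.0000)/1.33=2.1006; Δ=(3.2409−0.0000)/(97.2900−57.2700)=0.0810; B=V−Δ·S=-3.4871
Root portfolio cost Δ·69+B reproduces V0=2.1006.

(0,0): Delta=0.0810 Bond=-3.4871
(1,0): Delta=0.0000 Bond=0.0000
(1,1): Delta=0.0886 Bond=-5.3798
V0=2.1006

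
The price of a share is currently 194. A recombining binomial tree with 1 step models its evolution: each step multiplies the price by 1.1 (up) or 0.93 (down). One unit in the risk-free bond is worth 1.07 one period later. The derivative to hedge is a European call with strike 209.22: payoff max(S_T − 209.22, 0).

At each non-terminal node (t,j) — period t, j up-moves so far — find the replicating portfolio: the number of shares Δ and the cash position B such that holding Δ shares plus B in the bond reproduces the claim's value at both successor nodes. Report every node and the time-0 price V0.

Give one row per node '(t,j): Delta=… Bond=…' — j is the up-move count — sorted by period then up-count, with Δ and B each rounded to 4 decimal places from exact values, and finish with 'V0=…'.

Since d<R<u, set p* = (R−d)/(u−d) = 0.8235; price each node as the discounted p*-expectation of its children.
At expiry t=1: V(1,0)=0.0000, V(1,1)=4.1800
  t=0,j=0: stock 194.0000 → up 213.4000 (V=4.1800), down 180.4200 (V=0.0000). Price 3.2172; hedge Δ=0.1267, bond B=-21.3711.
Each (Δ,B) replicates both successor values, so the strategy is self-financing and V0 is arbitrage-free.

(0,0): Delta=0.1267 Bond=-21.3711
V0=3.2172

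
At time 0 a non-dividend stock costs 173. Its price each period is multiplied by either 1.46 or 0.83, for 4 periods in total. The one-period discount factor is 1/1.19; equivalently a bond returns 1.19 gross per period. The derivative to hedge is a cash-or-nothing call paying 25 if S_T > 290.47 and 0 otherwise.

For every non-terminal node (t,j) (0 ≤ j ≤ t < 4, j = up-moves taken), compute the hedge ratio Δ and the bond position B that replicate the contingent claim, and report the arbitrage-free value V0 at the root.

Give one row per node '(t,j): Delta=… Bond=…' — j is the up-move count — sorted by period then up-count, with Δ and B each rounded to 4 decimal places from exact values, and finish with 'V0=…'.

Risk-neutral probability p* = (R−d)/(u−d) = (1.19−0.83)/(1.46−0.83) = 0.5714.
Payoff layer (t=4): V(4,0)=0.0000, V(4,1)=0.0000, V(4,2)=0.0000, V(4,3)=25.0000, V(4,4)=25.0000
Node (3,0) S=98.9192: V=(p*·0.0000+(1−p*)·0.0000)/1.19=0.0000; Δ=(0.0000−0.0000)/(144.4220−82.1029)=0.0000; B=V−Δ·S=0.0000
Node (3,1) S=174.0024: V=(p*·0.0000+(1−p*)·0.0000)/1.19=0.0000; Δ=(0.0000−0.0000)/(254.0434−144.4220)=0.0000; B=V−Δ·S=0.0000
Node (3,2) S=306.0764: V=(p*·25.0000+(1−p*)·0.0000)/1.19=12.0048; Δ=(25.0000−0.0000)/(446.8716−254.0434)=0.1296; B=V−Δ·S=-27.6777
Node (3,3) S=538.3995: V=(p*·25.0000+(1−p*)·25.0000)/1.19=21.0084; Δ=(25.0000−25.0000)/(786.0633−446.8716)=0.0000; B=V−Δ·S=21.0084
Node (2,0) S=119.1797: V=(p*·0.0000+(1−p*)·0.0000)/1.19=0.0000; Δ=(0.0000−0.0000)/(174.0024−98.9192)=0.0000; B=V−Δ·S=0.0000
Node (2,1) S=209.6414: V=(p*·12.0048+(1−p*)·0.0000)/1.19=5.7646; Δ=(12.0048−0.0000)/(306.0764−174.0024)=0.0909; B=V−Δ·S=-13.2906
Node (2,2) S=368.7668: V=(p*·21.0084+(1−p*)·12.0048)/1.19=14.4115; Δ=(21.0084−12.0048)/(538.3995−306.0764)=0.0388; B=V−Δ·S=0.1201
Node (1,0) S=143.5900: V=(p*·5.7646+(1−p*)·0.0000)/1.19=2.7681; Δ=(5.7646−0.0000)/(209.6414−119.1797)=0.0637; B=V−Δ·S=-6.3821
Node (1,1) S=252.5800: V=(p*·14.4115+(1−p*)·5.7646)/1.19=8.9964; Δ=(14.4115−5.7646)/(368.7668−209.6414)=0.0543; B=V−Δ·S=-4.7289
Node (0,0) S=173.0000: V=(p*·8.9964+(1−p*)·2.7681)/1.19=5.3169; Δ=(8.9964−2.7681)/(252.5800−143.5900)=0.0571; B=V−Δ·S=-4.5692
Check: Δ(0,0)·S0 + B(0,0) = 5.3169 = V0.

(0,0): Delta=0.0571 Bond=-4.5692
(1,0): Delta=0.0637 Bond=-6.3821
(1,1): Delta=0.0543 Bond=-4.7289
(2,0): Delta=0.0000 Bond=0.0000
(2,1): Delta=0.0909 Bond=-13.2906
(2,2): Delta=0.0388 Bond=0.1201
(3,0): Delta=0.0000 Bond=0.0000
(3,1): Delta=0.0000 Bond=0.0000
(3,2): Delta=0.1296 Bond=-27.6777
(3,3): Delta=0.0000 Bond=21.0084
V0=5.3169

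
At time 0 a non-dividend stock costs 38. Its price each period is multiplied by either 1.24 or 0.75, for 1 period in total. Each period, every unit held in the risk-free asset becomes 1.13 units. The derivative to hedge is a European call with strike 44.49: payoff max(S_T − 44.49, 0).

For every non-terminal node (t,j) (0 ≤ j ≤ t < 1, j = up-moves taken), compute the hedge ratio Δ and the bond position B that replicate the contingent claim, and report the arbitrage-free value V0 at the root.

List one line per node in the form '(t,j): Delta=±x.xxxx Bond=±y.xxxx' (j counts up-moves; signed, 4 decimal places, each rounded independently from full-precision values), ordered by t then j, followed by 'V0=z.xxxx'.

(0,0): Delta=0.1412 Bond=-3.5624
V0=1.8049

No-arbitrage ⇒ martingale measure with p* = (R−d)/(u−d) = 0.7755.
At expiry t=1: V(1,0)=0.0000, V(1,1)=2.6300
Node (0,0) S=38.0000: V=(p*·2.6300+(1−p*)·0.0000)/1.13=1.8049; Δ=(2.6300−0.0000)/(47.1200−28.5000)=0.1412; B=V−Δ·S=-3.5624
Check: Δ(0,0)·S0 + B(0,0) = 1.8049 = V0.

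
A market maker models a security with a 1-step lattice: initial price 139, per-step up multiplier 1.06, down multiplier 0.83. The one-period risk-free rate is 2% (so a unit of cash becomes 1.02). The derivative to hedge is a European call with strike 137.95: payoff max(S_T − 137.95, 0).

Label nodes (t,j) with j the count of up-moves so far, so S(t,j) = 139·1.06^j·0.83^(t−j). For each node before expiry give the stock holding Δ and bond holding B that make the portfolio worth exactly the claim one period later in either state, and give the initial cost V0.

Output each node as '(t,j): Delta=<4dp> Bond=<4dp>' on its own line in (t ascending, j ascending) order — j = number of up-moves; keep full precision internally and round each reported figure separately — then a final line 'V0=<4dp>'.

No-arbitrage ⇒ martingale measure with p* = (R−d)/(u−d) = 0.8261.
Payoff layer (t=1): V(1,0)=0.0000, V(1,1)=9.3900
(0,0): S=139.0000. Δ = (V_up−V_dn)/(S_up−S_dn) = (9.3900−0.0000)/(147.3400−115.3700) = 0.2937. V = [p*·9.3900 + (1−p*)·0.0000]/1.02 = 7.6049. B = V − Δ·S = -33.2212.
The time-0 hedge costs 7.6049, which is the no-arbitrage price.

(0,0): Delta=0.2937 Bond=-33.2212
V0=7.6049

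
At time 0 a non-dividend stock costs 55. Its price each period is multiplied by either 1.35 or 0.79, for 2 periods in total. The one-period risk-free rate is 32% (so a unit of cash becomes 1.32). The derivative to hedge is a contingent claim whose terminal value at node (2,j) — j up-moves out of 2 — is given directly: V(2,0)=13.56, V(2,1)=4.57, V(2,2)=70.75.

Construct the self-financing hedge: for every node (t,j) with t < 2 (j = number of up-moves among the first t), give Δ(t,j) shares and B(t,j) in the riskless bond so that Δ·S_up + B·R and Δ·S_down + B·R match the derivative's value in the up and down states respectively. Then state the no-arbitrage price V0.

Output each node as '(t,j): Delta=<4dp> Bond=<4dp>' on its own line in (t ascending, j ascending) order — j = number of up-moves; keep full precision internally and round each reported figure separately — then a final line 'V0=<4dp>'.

(0,0): Delta=1.5288 Bond=-47.4223
(1,0): Delta=-0.3695 Bond=19.8805
(1,1): Delta=1.5916 Bond=-67.2660
V0=36.6592

No-arbitrage ⇒ martingale measure with p* = (R−d)/(u−d) = 0.9464.
At expiry t=2: V(2,0)=13.5600, V(2,1)=4.5700, V(2,2)=70.7500
Node (1,0) S=43.4500: V=(p*·4.5700+(1−p*)·13.5600)/1.32=3.8270; Δ=(4.5700−13.5600)/(58.6575−34.3255)=-0.3695; B=V−Δ·S=19.8805
Node (1,1) S=74.2500: V=(p*·70.7500+(1−p*)·4.5700)/1.32=50.9126; Δ=(70.7500−4.5700)/(100.2375−58.6575)=1.5916; B=V−Δ·S=-67.2660
Node (0,0) S=55.0000: V=(p*·50.9126+(1−p*)·3.8270)/1.32=36.6592; Δ=(50.9126−3.8270)/(74.2500−43.4500)=1.5288; B=V−Δ·S=-47.4223
The time-0 hedge costs 36.6592, which is the no-arbitrage price.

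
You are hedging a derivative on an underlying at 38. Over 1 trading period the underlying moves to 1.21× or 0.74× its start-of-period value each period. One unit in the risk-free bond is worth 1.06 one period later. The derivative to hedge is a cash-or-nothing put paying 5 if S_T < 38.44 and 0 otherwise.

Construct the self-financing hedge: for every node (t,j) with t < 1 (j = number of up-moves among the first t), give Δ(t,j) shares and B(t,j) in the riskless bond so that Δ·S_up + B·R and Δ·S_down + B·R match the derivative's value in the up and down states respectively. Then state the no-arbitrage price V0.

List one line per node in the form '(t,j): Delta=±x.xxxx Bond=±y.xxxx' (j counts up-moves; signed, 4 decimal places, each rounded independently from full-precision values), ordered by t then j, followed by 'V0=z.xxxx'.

(0,0): Delta=-0.2800 Bond=12.1437
V0=1.5054

The replicating-portfolio and risk-neutral prices coincide; use p* = (1.06−0.74)/(1.21−0.74) = 0.6809 for the latter.
Terminal values V(1,·): V(1,0)=5.0000, V(1,1)=0.0000
(0,0): S=38.0000. Δ = (V_up−V_dn)/(S_up−S_dn) = (0.0000−5.0000)/(45.9800−28.1200) = -0.2800. V = [p*·0.0000 + (1−p*)·5.0000]/1.06 = 1.5054. B = V − Δ·S = 12.1437.
Self-financing check: at every node Δ·S+B equals the discounted successor values.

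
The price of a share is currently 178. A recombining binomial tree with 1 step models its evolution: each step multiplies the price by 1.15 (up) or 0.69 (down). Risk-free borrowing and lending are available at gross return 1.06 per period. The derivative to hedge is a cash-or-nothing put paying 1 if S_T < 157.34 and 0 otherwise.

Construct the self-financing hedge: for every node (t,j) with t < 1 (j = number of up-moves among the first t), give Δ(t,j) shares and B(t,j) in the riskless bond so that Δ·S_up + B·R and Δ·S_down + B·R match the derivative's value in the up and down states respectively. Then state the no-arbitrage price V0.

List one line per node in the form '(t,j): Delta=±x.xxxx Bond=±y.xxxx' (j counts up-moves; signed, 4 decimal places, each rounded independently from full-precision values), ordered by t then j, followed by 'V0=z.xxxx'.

Under the risk-neutral measure, an up-move has probability p* = (R−d)/(u−d) = 0.8043 and values discount at R = 1.06.
Terminal payoffs: V(1,0)=1.0000, V(1,1)=0.0000
Node (0,0) S=178.0000: V=(p*·0.0000+(1−p*)·1.0000)/1.06=0.1846; Δ=(0.0000−1.0000)/(204.7000−122.8200)=-0.0122; B=V−Δ·S=2.3585
Each (Δ,B) replicates both successor values, so the strategy is self-financing and V0 is arbitrage-free.

(0,0): Delta=-0.0122 Bond=2.3585
V0=0.1846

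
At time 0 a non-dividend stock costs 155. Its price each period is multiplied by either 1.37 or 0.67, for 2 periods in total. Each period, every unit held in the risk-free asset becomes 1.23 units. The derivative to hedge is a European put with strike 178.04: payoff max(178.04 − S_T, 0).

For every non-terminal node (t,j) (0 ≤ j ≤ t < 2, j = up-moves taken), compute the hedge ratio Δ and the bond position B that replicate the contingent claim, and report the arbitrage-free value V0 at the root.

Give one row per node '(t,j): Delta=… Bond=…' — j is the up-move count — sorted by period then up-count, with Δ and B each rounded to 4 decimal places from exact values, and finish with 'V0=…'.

(0,0): Delta=-0.3233 Bond=60.5503
(1,0): Delta=-1.0000 Bond=144.7480
(1,1): Delta=-0.2406 Bond=56.9091
V0=10.4325

Risk-neutral probability p* = (R−d)/(u−d) = (1.23−0.67)/(1.37−0.67) = 0.8000.
Payoff layer (t=2): V(2,0)=108.4605, V(2,1)=35.7655, V(2,2)=0.0000
(1,0): S=103.8500. Δ = (V_up−V_dn)/(S_up−S_dn) = (35.7655−108.4605)/(142.2745−69.5795) = -1.0000. V = [p*·35.7655 + (1−p*)·108.4605]/1.23 = 40.8980. B = V − Δ·S = 144.7480.
(1,1): S=212.3500. Δ = (V_up−V_dn)/(S_up−S_dn) = (0.0000−35.7655)/(290.9195−142.2745) = -0.2406. V = [p*·0.0000 + (1−p*)·35.7655]/1.23 = 5.8155. B = V − Δ·S = 56.9091.
(0,0): S=155.0000. Δ = (V_up−V_dn)/(S_up−S_dn) = (5.8155−40.8980)/(212.3500−103.8500) = -0.3233. V = [p*·5.8155 + (1−p*)·40.8980]/1.23 = 10.4325. B = V − Δ·S = 60.5503.
Root portfolio cost Δ·155+B reproduces V0=10.4325.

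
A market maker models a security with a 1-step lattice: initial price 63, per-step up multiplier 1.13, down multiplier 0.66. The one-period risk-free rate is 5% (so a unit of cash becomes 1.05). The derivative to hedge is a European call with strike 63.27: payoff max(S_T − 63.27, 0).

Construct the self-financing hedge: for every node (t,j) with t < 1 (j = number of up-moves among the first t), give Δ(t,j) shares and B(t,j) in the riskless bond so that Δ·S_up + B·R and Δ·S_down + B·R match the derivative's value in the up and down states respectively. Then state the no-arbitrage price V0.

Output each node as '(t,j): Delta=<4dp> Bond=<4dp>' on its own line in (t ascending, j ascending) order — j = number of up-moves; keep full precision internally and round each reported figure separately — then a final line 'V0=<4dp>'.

(0,0): Delta=0.2675 Bond=-10.5921
V0=6.2590

No-arbitrage ⇒ martingale measure with p* = (R−d)/(u−d) = 0.8298.
Terminal values V(1,·): V(1,0)=0.0000, V(1,1)=7.9200
(0,0): S=63.0000. Δ = (V_up−V_dn)/(S_up−S_dn) = (7.9200−0.0000)/(71.1900−41.5800) = 0.2675. V = [p*·7.9200 + (1−p*)·0.0000]/1.05 = 6.2590. B = V − Δ·S = -10.5921.
Root portfolio cost Δ·63+B reproduces V0=6.2590.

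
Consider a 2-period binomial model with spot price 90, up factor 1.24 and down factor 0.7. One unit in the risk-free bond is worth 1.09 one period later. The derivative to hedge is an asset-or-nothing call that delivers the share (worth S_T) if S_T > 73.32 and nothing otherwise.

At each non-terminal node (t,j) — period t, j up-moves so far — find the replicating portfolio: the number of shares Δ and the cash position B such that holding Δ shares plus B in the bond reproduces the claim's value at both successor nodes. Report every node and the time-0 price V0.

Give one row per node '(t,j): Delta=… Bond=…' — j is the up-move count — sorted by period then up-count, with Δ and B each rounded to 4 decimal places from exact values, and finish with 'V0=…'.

Risk-neutral probability p* = (R−d)/(u−d) = (1.09−0.7)/(1.24−0.7) = 0.7222.
Terminal payoffs: V(2,0)=0.0000, V(2,1)=78.1200, V(2,2)=138.3840
(1,0): S=63.0000. Δ = (V_up−V_dn)/(S_up−S_dn) = (78.1200−0.0000)/(78.1200−44.1000) = 2.2963. V = [p*·78.1200 + (1−p*)·0.0000]/1.09 = 51.7615. B = V − Δ·S = -92.9052.
(1,1): S=111.6000. Δ = (V_up−V_dn)/(S_up−S_dn) = (138.3840−78.1200)/(138.3840−78.1200) = 1.0000. V = [p*·138.3840 + (1−p*)·78.1200]/1.09 = 111.6000. B = V − Δ·S = 0.0000.
(0,0): S=90.0000. Δ = (V_up−V_dn)/(S_up−S_dn) = (111.6000−51.7615)/(111.6000−63.0000) = 1.2312. V = [p*·111.6000 + (1−p*)·51.7615]/1.09 = 87.1360. B = V − Δ·S = -23.6761.
Self-financing check: at every node Δ·S+B equals the discounted successor values.

(0,0): Delta=1.2312 Bond=-23.6761
(1,0): Delta=2.2963 Bond=-92.9052
(1,1): Delta=1.0000 Bond=0.0000
V0=87.1360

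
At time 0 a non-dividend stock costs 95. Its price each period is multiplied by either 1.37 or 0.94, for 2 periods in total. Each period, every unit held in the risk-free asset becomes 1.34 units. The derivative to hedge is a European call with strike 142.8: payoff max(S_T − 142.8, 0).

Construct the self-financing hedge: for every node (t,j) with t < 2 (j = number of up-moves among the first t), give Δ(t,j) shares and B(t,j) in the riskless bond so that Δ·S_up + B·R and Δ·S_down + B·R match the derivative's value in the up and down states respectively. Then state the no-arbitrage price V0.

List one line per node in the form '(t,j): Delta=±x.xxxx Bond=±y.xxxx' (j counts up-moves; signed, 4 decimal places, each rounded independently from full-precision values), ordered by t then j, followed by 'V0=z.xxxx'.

Since d<R<u, set p* = (R−d)/(u−d) = 0.9302; price each node as the discounted p*-expectation of its children.
At expiry t=2: V(2,0)=0.0000, V(2,1)=0.0000, V(2,2)=35.5055
(1,0): S=89.3000. Δ = (V_up−V_dn)/(S_up−S_dn) = (0.0000−0.0000)/(122.3410−83.9420) = 0.0000. V = [p*·0.0000 + (1−p*)·0.0000]/1.34 = 0.0000. B = V − Δ·S = 0.0000.
(1,1): S=130.1500. Δ = (V_up−V_dn)/(S_up−S_dn) = (35.5055−0.0000)/(178.3055−122.3410) = 0.6344. V = [p*·35.5055 + (1−p*)·0.0000]/1.34 = 24.6480. B = V − Δ·S = -57.9229.
(0,0): S=95.0000. Δ = (V_up−V_dn)/(S_up−S_dn) = (24.6480−0.0000)/(130.1500−89.3000) = 0.6034. V = [p*·24.6480 + (1−p*)·0.0000]/1.34 = 17.1108. B = V − Δ·S = -40.2103.
Self-financing check: at every node Δ·S+B equals the discounted successor values.

(0,0): Delta=0.6034 Bond=-40.2103
(1,0): Delta=0.0000 Bond=0.0000
(1,1): Delta=0.6344 Bond=-57.9229
V0=17.1108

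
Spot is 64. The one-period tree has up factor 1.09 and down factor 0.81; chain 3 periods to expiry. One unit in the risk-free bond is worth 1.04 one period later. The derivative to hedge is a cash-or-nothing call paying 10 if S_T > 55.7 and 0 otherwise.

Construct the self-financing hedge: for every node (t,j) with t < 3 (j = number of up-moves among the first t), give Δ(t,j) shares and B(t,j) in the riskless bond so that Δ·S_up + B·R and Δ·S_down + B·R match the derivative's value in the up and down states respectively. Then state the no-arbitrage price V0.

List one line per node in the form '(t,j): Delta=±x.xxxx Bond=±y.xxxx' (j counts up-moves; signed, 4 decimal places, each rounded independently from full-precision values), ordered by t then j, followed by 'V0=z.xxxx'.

(0,0): Delta=0.1514 Bond=-1.5462
(1,0): Delta=0.5441 Bond=-21.9700
(1,1): Delta=0.0879 Bond=2.8185
(2,0): Delta=0.0000 Bond=0.0000
(2,1): Delta=0.6320 Bond=-27.8159
(2,2): Delta=0.0000 Bond=9.6154
V0=8.1408

No-arbitrage ⇒ martingale measure with p* = (R−d)/(u−d) = 0.8214.
At expiry t=3: V(3,0)=0.0000, V(3,1)=0.0000, V(3,2)=10.0000, V(3,3)=10.0000
(2,0): S=41.9904. Δ = (V_up−V_dn)/(S_up−S_dn) = (0.0000−0.0000)/(45.7695−34.0122) = 0.0000. V = [p*·0.0000 + (1−p*)·0.0000]/1.04 = 0.0000. B = V − Δ·S = 0.0000.
(2,1): S=56.5056. Δ = (V_up−V_dn)/(S_up−S_dn) = (10.0000−0.0000)/(61.5911−45.7695) = 0.6320. V = [p*·10.0000 + (1−p*)·0.0000]/1.04 = 7.8984. B = V − Δ·S = -27.8159.
(2,2): S=76.0384. Δ = (V_up−V_dn)/(S_up−S_dn) = (10.0000−10.0000)/(82.8819−61.5911) = 0.0000. V = [p*·10.0000 + (1−p*)·10.0000]/1.04 = 9.6154. B = V − Δ·S = 9.6154.
(1,0): S=51.8400. Δ = (V_up−V_dn)/(S_up−S_dn) = (7.8984−0.0000)/(56.5056−41.9904) = 0.5441. V = [p*·7.8984 + (1−p*)·0.0000]/1.04 = 6.2384. B = V − Δ·S = -21.9700.
(1,1): S=69.7600. Δ = (V_up−V_dn)/(S_up−S_dn) = (9.6154−7.8984)/(76.0384−56.5056) = 0.0879. V = [p*·9.6154 + (1−p*)·7.8984]/1.04 = 8.9507. B = V − Δ·S = 2.8185.
(0,0): S=64.0000. Δ = (V_up−V_dn)/(S_up−S_dn) = (8.9507−6.2384)/(69.7600−51.8400) = 0.1514. V = [p*·8.9507 + (1−p*)·6.2384]/1.04 = 8.1408. B = V − Δ·S = -1.5462.
Self-financing check: at every node Δ·S+B equals the discounted successor values.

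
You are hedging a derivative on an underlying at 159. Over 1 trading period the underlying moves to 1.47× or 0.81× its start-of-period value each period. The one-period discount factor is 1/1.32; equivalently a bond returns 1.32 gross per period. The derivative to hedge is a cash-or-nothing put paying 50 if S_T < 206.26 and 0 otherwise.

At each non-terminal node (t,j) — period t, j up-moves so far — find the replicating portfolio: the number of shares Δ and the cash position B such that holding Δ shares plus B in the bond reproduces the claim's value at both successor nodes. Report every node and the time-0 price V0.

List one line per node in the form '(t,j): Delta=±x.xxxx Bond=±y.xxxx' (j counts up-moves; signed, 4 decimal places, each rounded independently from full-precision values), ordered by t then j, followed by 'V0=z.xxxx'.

(0,0): Delta=-0.4765 Bond=84.3664
V0=8.6088

Since d<R<u, set p* = (R−d)/(u−d) = 0.7727; price each node as the discounted p*-expectation of its children.
Terminal payoffs: V(1,0)=50.0000, V(1,1)=0.0000
Node (0,0) S=159.0000: V=(p*·0.0000+(1−p*)·50.0000)/1.32=8.6088; Δ=(0.0000−50.0000)/(233.7300−128.7900)=-0.4765; B=V−Δ·S=84.3664
The time-0 hedge costs 8.6088, which is the no-arbitrage price.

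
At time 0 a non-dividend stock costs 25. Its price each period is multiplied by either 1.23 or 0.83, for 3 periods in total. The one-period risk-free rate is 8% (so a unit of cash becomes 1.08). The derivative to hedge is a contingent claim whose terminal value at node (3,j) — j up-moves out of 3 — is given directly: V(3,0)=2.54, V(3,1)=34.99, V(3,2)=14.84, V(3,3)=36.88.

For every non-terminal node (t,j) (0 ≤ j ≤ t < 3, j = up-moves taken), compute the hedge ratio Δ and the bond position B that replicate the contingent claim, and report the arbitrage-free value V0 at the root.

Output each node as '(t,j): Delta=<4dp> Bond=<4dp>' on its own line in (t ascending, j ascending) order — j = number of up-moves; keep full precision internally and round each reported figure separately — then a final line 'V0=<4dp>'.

(0,0): Delta=0.3196 Bond=11.7657
(1,0): Delta=-0.0474 Bond=20.3216
(1,1): Delta=0.4681 Bond=8.1382
(2,0): Delta=4.7104 Bond=-59.9942
(2,1): Delta=-1.9737 Bond=71.1123
(2,2): Delta=1.4568 Bond=-28.6046
V0=19.7547

Risk-neutral probability p* = (R−d)/(u−d) = (1.08−0.83)/(1.23−0.83) = 0.6250.
Terminal payoffs: V(3,0)=2.5400, V(3,1)=34.9900, V(3,2)=14.8400, V(3,3)=36.8800
Node (2,0) S=17.2225: V=(p*·34.9900+(1−p*)·2.5400)/1.08=21.1308; Δ=(34.9900−2.5400)/(21.1837−14.2947)=4.7104; B=V−Δ·S=-59.9942
Node (2,1) S=25.5225: V=(p*·14.8400+(1−p*)·34.9900)/1.08=20.7373; Δ=(14.8400−34.9900)/(31.3927−21.1837)=-1.9737; B=V−Δ·S=71.1123
Node (2,2) S=37.8225: V=(p*·36.8800+(1−p*)·14.8400)/1.08=26.4954; Δ=(36.8800−14.8400)/(46.5217−31.3927)=1.4568; B=V−Δ·S=-28.6046
Node (1,0) S=20.7500: V=(p*·20.7373+(1−p*)·21.1308)/1.08=19.3378; Δ=(20.7373−21.1308)/(25.5225−17.2225)=-0.0474; B=V−Δ·S=20.3216
Node (1,1) S=30.7500: V=(p*·26.4954+(1−p*)·20.7373)/1.08=22.5334; Δ=(26.4954−20.7373)/(37.8225−25.5225)=0.4681; B=V−Δ·S=8.1382
Node (0,0) S=25.0000: V=(p*·22.5334+(1−p*)·19.3378)/1.08=19.7547; Δ=(22.5334−19.3378)/(30.7500−20.7500)=0.3196; B=V−Δ·S=11.7657
Self-financing check: at every node Δ·S+B equals the discounted successor values.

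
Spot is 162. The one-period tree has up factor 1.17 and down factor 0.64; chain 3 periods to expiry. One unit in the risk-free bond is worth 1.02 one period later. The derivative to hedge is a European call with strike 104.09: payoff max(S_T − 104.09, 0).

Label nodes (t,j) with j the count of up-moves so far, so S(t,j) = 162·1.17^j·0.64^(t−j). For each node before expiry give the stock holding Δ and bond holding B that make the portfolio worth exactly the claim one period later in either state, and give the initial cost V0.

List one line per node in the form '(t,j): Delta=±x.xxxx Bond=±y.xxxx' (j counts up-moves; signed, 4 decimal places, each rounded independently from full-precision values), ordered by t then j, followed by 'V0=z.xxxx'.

The replicating-portfolio and risk-neutral prices coincide; use p* = (1.02−0.64)/(1.17−0.64) = 0.7170 for the latter.
Terminal values V(3,·): V(3,0)=0.0000, V(3,1)=0.0000, V(3,2)=37.8376, V(3,3)=155.3713
(2,0): S=66.3552. Δ = (V_up−V_dn)/(S_up−S_dn) = (0.0000−0.0000)/(77.6356−42.4673) = 0.0000. V = [p*·0.0000 + (1−p*)·0.0000]/1.02 = 0.0000. B = V − Δ·S = 0.0000.
(2,1): S=121.3056. Δ = (V_up−V_dn)/(S_up−S_dn) = (37.8376−0.0000)/(141.9276−77.6356) = 0.5885. V = [p*·37.8376 + (1−p*)·0.0000]/1.02 = 26.5969. B = V − Δ·S = -44.7947.
(2,2): S=221.7618. Δ = (V_up−V_dn)/(S_up−S_dn) = (155.3713−37.8376)/(259.4613−141.9276) = 1.0000. V = [p*·155.3713 + (1−p*)·37.8376]/1.02 = 119.7128. B = V − Δ·S = -102.0490.
(1,0): S=103.6800. Δ = (V_up−V_dn)/(S_up−S_dn) = (26.5969−0.0000)/(121.3056−66.3552) = 0.4840. V = [p*·26.5969 + (1−p*)·0.0000]/1.02 = 18.6955. B = V − Δ·S = -31.4872.
(1,1): S=189.5400. Δ = (V_up−V_dn)/(S_up−S_dn) = (119.7128−26.5969)/(221.7618−121.3056) = 0.9269. V = [p*·119.7128 + (1−p*)·26.5969]/1.02 = 91.5286. B = V − Δ·S = -84.1617.
(0,0): S=162.0000. Δ = (V_up−V_dn)/(S_up−S_dn) = (91.5286−18.6955)/(189.5400−103.6800) = 0.8483. V = [p*·91.5286 + (1−p*)·18.6955]/1.02 = 69.5250. B = V − Δ·S = -67.8959.
Check: Δ(0,0)·S0 + B(0,0) = 69.5250 = V0.

(0,0): Delta=0.8483 Bond=-67.8959
(1,0): Delta=0.4840 Bond=-31.4872
(1,1): Delta=0.9269 Bond=-84.1617
(2,0): Delta=0.0000 Bond=0.0000
(2,1): Delta=0.5885 Bond=-44.7947
(2,2): Delta=1.0000 Bond=-102.0490
V0=69.5250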